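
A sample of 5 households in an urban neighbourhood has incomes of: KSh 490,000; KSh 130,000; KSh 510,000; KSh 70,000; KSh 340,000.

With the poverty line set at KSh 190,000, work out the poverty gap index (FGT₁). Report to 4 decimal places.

0.1895

Below z: KSh 70,000, KSh 130,000 (q = 2 of N = 5).
Relative gaps: (190000−70000)/190000 = 0.6316; (190000−130000)/190000 = 0.3158.
Sum of shortfalls = 0.947368; P₁ averages over all N: 0.947368 / 5 = 0.1895.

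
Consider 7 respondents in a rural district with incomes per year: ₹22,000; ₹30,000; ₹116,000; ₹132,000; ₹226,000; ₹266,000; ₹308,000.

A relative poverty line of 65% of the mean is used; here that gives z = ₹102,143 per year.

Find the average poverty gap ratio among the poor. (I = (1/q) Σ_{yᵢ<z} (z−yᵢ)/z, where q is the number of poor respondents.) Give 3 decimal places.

Below the line: ₹22,000, ₹30,000 (q = 2 of N = 7).
Relative gaps: 0.7846, 0.7063; sum = 1.490910.
The income-gap ratio divides by q (the poor only): 1.490910 / 2 = 0.745.

0.745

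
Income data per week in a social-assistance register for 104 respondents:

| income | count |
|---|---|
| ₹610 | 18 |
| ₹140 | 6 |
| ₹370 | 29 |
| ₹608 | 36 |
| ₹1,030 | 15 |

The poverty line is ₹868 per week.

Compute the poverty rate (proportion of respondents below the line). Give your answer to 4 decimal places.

89 of the 104 respondents have income below ₹868.
H = 89/104 = 0.8558.

0.8558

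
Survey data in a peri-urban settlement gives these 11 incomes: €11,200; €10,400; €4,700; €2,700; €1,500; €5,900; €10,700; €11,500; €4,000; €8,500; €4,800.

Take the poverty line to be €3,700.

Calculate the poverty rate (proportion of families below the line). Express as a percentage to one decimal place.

18.2%

2 of the 11 families have income below €3,700.
H = 2/11 = 18.2%.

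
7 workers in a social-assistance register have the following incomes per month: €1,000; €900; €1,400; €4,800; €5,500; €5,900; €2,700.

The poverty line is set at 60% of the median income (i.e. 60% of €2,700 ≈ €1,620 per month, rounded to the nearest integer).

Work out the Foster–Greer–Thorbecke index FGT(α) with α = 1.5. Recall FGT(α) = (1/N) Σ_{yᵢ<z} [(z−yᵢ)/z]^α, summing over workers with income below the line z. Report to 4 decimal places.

Below z: €900, €1,000, €1,400 (q = 3 of N = 7).
Gap ratios (z−y)/z: (1620−900)/1620 = 0.4444; (1620−1000)/1620 = 0.3827; (1620−1400)/1620 = 0.1358.
Raised to α = 1.5: 0.29630; 0.23676; 0.05005.
Sum = 0.583105; FGT(1.5) = 0.583105 / 7 = 0.0833.

0.0833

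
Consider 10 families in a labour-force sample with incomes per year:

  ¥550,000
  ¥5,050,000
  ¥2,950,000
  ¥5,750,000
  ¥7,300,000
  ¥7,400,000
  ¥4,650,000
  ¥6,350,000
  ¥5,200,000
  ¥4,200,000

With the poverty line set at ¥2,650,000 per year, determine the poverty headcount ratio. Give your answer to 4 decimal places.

0.1000

1 of the 10 families have income below ¥2,650,000.
H = 1/10 = 0.1000.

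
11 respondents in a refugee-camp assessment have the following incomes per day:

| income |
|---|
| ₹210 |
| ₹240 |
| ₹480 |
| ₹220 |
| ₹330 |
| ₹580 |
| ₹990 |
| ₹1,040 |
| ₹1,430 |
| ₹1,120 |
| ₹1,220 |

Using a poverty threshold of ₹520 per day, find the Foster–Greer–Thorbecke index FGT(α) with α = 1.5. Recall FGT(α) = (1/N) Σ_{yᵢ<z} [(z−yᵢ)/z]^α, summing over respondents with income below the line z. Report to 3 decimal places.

0.140

Incomes under z: ₹210, ₹220, ₹240, ₹330, ₹480 (q = 5 of N = 11).
Relative gaps: (520−210)/520 = 0.5962; (520−220)/520 = 0.5769; (520−240)/520 = 0.5385; (520−330)/520 = 0.3654; (520−480)/520 = 0.0769.
Raised to α = 1.5: 0.46030; 0.43820; 0.39512; 0.22086; 0.02133.
Sum = 1.535822; FGT(1.5) = 1.535822 / 11 = 0.140.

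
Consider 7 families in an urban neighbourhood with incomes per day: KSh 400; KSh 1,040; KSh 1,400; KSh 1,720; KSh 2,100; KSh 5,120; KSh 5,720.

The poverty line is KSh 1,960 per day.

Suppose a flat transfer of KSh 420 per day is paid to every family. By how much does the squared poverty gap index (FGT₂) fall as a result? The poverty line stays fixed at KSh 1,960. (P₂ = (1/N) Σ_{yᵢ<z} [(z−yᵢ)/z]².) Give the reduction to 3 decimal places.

0.077

Before: below the line — KSh 400, KSh 1,040, KSh 1,400, KSh 1,720; squared poverty gap index (FGT₂) = 0.13578.
After the KSh 420 transfer: below the line — KSh 820, KSh 1,460, KSh 1,820; squared poverty gap index (FGT₂) = 0.05835.
Reduction = 0.13578 − 0.05835 = 0.077.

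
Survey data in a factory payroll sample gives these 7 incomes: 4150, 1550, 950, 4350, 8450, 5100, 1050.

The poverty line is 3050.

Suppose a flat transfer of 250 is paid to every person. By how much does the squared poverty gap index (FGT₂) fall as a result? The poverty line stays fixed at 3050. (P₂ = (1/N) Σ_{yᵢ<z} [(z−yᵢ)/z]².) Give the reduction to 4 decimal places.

0.0401

Before: below the line — 950, 1050, 1550; squared poverty gap index (FGT₂) = 0.163704.
After the 250 transfer: below the line — 1200, 1300, 1800; squared poverty gap index (FGT₂) = 0.123584.
Reduction = 0.163704 − 0.123584 = 0.0401.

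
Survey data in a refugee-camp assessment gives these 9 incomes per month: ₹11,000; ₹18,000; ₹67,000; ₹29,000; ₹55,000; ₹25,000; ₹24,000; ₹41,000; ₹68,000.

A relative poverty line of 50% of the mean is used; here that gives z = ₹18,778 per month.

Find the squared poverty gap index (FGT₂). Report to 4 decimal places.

Incomes under z: ₹11,000, ₹18,000 (q = 2 of N = 9).
Shortfall ratios: (18778−11000)/18778 = 0.4142; (18778−18000)/18778 = 0.0414.
Squared: 0.1716; 0.0017.
Sum = 0.173285; P₂ = 0.173285 / 9 = 0.0193.

0.0193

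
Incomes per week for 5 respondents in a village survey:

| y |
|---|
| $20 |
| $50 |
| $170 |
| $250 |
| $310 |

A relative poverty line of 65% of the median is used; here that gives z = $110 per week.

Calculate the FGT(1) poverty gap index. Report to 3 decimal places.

0.273

Poor units: $20, $50 (q = 2 of N = 5).
Gap ratios (z−y)/z: (110−20)/110 = 0.8182; (110−50)/110 = 0.5455.
Sum of shortfalls = 1.363636; P₁ averages over all N: 1.363636 / 5 = 0.273.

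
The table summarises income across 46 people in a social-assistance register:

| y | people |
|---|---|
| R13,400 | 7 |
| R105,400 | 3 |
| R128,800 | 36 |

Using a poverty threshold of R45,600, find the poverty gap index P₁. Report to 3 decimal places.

0.107

Poor units: 7×R13,400 (q = 7 of N = 46).
Gap ratios (z−y)/z: (45600−13400)/45600 = 0.7061 (×7).
Sum of shortfalls = 4.942982; P₁ averages over all N: 4.942982 / 46 = 0.107.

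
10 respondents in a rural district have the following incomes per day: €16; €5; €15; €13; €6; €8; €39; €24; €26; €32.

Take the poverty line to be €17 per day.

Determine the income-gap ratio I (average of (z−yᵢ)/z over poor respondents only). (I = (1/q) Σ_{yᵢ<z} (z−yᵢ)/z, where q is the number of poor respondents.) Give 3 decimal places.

Poor units: €5, €6, €8, €13, €15, €16 (q = 6 of N = 10).
Shortfall ratios (z−y)/z: 0.7059, 0.6471, 0.5294, 0.2353, 0.1176, 0.0588; sum = 2.294118.
The income-gap ratio divides by q (the poor only): 2.294118 / 6 = 0.382.

0.382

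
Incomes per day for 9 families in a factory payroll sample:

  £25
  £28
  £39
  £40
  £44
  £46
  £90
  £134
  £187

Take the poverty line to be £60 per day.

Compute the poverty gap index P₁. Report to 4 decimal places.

0.2556

Poor units: £25, £28, £39, £40, £44, £46 (q = 6 of N = 9).
Gap ratios (z−y)/z: (60−25)/60 = 0.5833; (60−28)/60 = 0.5333; (60−39)/60 = 0.3500; (60−40)/60 = 0.3333; (60−44)/60 = 0.2667; (60−46)/60 = 0.2333.
Sum of shortfalls = 2.300000; P₁ averages over all N: 2.300000 / 9 = 0.2556.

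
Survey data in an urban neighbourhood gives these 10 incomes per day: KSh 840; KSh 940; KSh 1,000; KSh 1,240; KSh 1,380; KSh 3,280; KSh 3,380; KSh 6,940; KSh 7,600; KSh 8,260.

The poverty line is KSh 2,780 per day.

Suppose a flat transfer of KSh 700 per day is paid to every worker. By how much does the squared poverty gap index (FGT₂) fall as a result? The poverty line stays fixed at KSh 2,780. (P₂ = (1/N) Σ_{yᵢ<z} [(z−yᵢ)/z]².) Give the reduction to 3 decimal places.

0.122

Before: below the line — KSh 840, KSh 940, KSh 1,000, KSh 1,240, KSh 1,380; squared poverty gap index (FGT₂) = 0.18955.
After the KSh 700 transfer: below the line — KSh 1,540, KSh 1,640, KSh 1,700, KSh 1,940, KSh 2,080; squared poverty gap index (FGT₂) = 0.06727.
Reduction = 0.18955 − 0.06727 = 0.122.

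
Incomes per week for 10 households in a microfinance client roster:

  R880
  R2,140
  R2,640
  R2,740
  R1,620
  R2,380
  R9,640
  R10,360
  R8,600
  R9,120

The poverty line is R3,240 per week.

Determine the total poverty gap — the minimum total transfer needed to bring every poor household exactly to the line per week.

Below the line: R880, R1,620, R2,140, R2,380, R2,640, R2,740 (q = 6 of N = 10).
Individual gaps: 3240−880 = 2360; 3240−1620 = 1620; 3240−2140 = 1100; 3240−2380 = 860; 3240−2640 = 600; 3240−2740 = 500.
Aggregate gap = R7,040.

R7,040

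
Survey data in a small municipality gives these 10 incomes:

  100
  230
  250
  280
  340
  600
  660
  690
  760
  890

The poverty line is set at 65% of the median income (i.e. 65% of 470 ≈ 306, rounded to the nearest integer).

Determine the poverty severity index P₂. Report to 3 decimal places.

0.056

Below z: 100, 230, 250, 280 (q = 4 of N = 10).
Normalized shortfalls: (306−100)/306 = 0.6732; (306−230)/306 = 0.2484; (306−250)/306 = 0.1830; (306−280)/306 = 0.0850.
Squared: 0.4532; 0.0617; 0.0335; 0.0072.
Sum = 0.555598; P₂ = 0.555598 / 10 = 0.056.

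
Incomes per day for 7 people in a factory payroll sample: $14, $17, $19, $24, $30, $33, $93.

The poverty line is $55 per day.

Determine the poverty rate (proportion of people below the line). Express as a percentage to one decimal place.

85.7%

6 of the 7 people have income below $55.
H = 6/7 = 85.7%.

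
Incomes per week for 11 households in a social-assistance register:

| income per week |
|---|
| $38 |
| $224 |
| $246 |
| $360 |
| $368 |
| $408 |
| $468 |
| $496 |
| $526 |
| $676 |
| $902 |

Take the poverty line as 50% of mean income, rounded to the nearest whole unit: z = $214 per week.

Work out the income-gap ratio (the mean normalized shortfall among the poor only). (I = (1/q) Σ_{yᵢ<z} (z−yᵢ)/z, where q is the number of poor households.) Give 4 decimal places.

0.8224

Poor units: $38 (q = 1 of N = 11).
Relative gaps: 0.8224; sum = 0.822430.
I averages over the q = 1 poor units only: 0.822430 / 1 = 0.8224.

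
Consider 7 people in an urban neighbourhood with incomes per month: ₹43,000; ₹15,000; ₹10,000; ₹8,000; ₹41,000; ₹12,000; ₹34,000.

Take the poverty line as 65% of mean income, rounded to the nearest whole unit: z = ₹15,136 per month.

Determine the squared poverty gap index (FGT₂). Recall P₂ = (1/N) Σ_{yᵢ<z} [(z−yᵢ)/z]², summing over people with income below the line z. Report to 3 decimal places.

Below the line: ₹8,000, ₹10,000, ₹12,000, ₹15,000 (q = 4 of N = 7).
Normalized shortfalls: (15136−8000)/15136 = 0.4715; (15136−10000)/15136 = 0.3393; (15136−12000)/15136 = 0.2072; (15136−15000)/15136 = 0.0090.
Squared: 0.2223; 0.1151; 0.0429; 0.0001.
Sum = 0.380421; P₂ = 0.380421 / 7 = 0.054.

0.054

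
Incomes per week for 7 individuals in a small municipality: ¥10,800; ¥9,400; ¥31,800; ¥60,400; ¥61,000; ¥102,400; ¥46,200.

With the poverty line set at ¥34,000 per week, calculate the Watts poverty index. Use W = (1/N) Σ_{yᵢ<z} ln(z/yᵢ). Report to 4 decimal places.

Below the line: ¥9,400, ¥10,800, ¥31,800 (q = 3 of N = 7).
Log shortfalls: ln(34000/9400) = 1.2857; ln(34000/10800) = 1.1468; ln(34000/31800) = 0.0669.
W = 2.499359 / 7 = 0.3571.

0.3571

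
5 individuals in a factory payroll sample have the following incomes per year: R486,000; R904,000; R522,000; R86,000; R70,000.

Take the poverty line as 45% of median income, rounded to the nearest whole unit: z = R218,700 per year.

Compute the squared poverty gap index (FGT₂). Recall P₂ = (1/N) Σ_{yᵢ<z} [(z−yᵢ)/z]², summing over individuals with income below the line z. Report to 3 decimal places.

0.166

Poor units: R70,000, R86,000 (q = 2 of N = 5).
Shortfall ratios: (218700−70000)/218700 = 0.6799; (218700−86000)/218700 = 0.6068.
Squared: 0.4623; 0.3682.
Sum = 0.830467; P₂ = 0.830467 / 5 = 0.166.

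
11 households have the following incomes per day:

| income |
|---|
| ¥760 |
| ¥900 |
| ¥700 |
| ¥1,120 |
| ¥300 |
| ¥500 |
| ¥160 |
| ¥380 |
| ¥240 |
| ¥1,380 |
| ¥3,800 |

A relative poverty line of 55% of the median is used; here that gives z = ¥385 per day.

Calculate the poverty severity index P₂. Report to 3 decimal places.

Below the line: ¥160, ¥240, ¥300, ¥380 (q = 4 of N = 11).
Gap ratios (z−y)/z: (385−160)/385 = 0.5844; (385−240)/385 = 0.3766; (385−300)/385 = 0.2208; (385−380)/385 = 0.0130.
Squared: 0.3415; 0.1418; 0.0487; 0.0002.
Sum = 0.532299; P₂ = 0.532299 / 11 = 0.048.

0.048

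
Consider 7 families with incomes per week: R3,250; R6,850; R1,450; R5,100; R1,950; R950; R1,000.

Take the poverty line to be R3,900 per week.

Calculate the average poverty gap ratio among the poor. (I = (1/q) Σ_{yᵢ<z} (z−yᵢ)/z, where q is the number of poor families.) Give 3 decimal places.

0.559

Below the line: R950, R1,000, R1,450, R1,950, R3,250 (q = 5 of N = 7).
Shortfall ratios (z−y)/z: 0.7564, 0.7436, 0.6282, 0.5000, 0.1667; sum = 2.794872.
The income-gap ratio divides by q (the poor only): 2.794872 / 5 = 0.559.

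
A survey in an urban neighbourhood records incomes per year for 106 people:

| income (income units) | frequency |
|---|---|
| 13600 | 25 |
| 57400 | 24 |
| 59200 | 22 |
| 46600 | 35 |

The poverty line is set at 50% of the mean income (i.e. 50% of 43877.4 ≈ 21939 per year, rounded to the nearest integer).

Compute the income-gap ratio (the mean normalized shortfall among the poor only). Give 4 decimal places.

Incomes under z: 25×13600 (q = 25 of N = 106).
Relative gaps: 0.3801 (×25); sum = 9.502484.
I averages over the q = 25 poor units only: 9.502484 / 25 = 0.3801.

0.3801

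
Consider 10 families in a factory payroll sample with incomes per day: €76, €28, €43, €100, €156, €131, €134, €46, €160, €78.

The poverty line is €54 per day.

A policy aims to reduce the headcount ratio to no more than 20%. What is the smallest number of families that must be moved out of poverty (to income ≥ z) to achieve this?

1

3 of the 10 families are poor, so H = 3/10 = 0.300.
A headcount ratio of at most 20% allows at most ⌊0.20 × 10⌋ = 2 poor families.
So at least 3 − 2 = 1 must be lifted.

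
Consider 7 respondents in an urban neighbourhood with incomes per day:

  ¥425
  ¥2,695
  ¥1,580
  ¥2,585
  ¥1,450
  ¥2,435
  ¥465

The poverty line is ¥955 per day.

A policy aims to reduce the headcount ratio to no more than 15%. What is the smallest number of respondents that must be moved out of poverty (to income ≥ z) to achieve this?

1

Currently q = 2 of N = 7 are below the line (H = 0.286).
A headcount ratio of at most 15% allows at most ⌊0.15 × 7⌋ = 1 poor respondents.
So at least 2 − 1 = 1 must be lifted.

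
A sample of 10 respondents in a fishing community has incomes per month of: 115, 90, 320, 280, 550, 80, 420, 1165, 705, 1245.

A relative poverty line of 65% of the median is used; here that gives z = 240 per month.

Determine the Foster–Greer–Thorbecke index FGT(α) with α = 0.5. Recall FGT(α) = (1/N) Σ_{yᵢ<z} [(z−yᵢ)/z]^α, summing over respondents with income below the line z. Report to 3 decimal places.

0.233

Poor units: 80, 90, 115 (q = 3 of N = 10).
Shortfall ratios: (240−80)/240 = 0.6667; (240−90)/240 = 0.6250; (240−115)/240 = 0.5208.
Raised to α = 0.5: 0.81650; 0.79057; 0.72169.
Sum = 2.328754; FGT(0.5) = 2.328754 / 10 = 0.233.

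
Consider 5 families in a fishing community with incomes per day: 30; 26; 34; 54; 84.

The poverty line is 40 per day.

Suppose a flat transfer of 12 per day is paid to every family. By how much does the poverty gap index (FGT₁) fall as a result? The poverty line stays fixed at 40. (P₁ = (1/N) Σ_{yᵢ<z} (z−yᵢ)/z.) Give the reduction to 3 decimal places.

Before: below the line — 26, 30, 34; poverty gap index (FGT₁) = 0.15000.
After the 12 transfer: below the line — 38; poverty gap index (FGT₁) = 0.01000.
Reduction = 0.15000 − 0.01000 = 0.140.

0.140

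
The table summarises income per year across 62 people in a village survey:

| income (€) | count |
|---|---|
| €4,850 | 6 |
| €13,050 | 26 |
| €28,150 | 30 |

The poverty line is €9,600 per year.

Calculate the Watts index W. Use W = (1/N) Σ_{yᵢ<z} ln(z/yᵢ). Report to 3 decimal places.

Poor units: 6×€4,850 (q = 6 of N = 62).
Log gaps: ln(9600/4850) = 0.6828 (×6).
W = 4.096706 / 62 = 0.066.

0.066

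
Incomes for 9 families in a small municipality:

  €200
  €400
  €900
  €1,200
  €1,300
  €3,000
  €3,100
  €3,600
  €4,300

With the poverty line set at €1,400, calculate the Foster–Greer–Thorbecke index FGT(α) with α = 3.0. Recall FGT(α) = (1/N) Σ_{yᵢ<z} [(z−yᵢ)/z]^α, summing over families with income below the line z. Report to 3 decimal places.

Below the line: €200, €400, €900, €1,200, €1,300 (q = 5 of N = 9).
Gap ratios (z−y)/z: (1400−200)/1400 = 0.8571; (1400−400)/1400 = 0.7143; (1400−900)/1400 = 0.3571; (1400−1200)/1400 = 0.1429; (1400−1300)/1400 = 0.0714.
Raised to α = 3.0: 0.62974; 0.36443; 0.04555; 0.00292; 0.00036.
Sum = 1.043003; FGT(3.0) = 1.043003 / 9 = 0.116.

0.116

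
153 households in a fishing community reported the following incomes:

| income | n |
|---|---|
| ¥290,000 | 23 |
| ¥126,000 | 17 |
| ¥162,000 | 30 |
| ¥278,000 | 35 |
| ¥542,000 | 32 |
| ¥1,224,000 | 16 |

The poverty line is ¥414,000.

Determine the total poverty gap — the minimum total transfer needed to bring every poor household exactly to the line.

Poor units: 17×¥126,000, 30×¥162,000, 35×¥278,000, 23×¥290,000 (q = 105 of N = 153).
Individual gaps: 17×(414000−126000) = 4896000; 30×(414000−162000) = 7560000; 35×(414000−278000) = 4760000; 23×(414000−290000) = 2852000.
Aggregate gap = ¥20,068,000.

¥20,068,000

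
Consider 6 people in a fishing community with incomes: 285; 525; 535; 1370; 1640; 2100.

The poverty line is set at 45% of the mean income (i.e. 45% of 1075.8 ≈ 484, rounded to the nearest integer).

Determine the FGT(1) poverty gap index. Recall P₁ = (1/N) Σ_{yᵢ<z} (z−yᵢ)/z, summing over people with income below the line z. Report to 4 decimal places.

0.0685

Below the line: 285 (q = 1 of N = 6).
Gap ratios (z−y)/z: (484−285)/484 = 0.4112.
Sum of shortfalls = 0.411157; P₁ averages over all N: 0.411157 / 6 = 0.0685.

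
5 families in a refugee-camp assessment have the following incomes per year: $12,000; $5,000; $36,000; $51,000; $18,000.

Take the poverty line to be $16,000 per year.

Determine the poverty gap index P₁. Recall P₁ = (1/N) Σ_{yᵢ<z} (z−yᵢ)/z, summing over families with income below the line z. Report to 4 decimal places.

Below z: $5,000, $12,000 (q = 2 of N = 5).
Gap ratios (z−y)/z: (16000−5000)/16000 = 0.6875; (16000−12000)/16000 = 0.2500.
Sum of shortfalls = 0.937500; P₁ averages over all N: 0.937500 / 5 = 0.1875.

0.1875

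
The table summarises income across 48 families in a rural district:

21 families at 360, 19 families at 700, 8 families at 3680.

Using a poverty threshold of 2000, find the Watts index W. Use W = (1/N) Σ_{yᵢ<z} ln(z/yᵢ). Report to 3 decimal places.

1.166

Below z: 21×360, 19×700 (q = 40 of N = 48).
Log shortfalls: ln(2000/360) = 1.7148 (×21); ln(2000/700) = 1.0498 (×19).
W = 55.957387 / 48 = 1.166.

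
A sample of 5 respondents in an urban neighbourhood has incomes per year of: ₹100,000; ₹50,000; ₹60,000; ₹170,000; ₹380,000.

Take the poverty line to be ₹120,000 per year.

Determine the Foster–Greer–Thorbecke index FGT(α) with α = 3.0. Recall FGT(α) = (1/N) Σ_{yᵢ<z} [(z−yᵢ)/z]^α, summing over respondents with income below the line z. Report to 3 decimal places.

Below z: ₹50,000, ₹60,000, ₹100,000 (q = 3 of N = 5).
Gap ratios (z−y)/z: (120000−50000)/120000 = 0.5833; (120000−60000)/120000 = 0.5000; (120000−100000)/120000 = 0.1667.
Raised to α = 3.0: 0.19850; 0.12500; 0.00463.
Sum = 0.328125; FGT(3.0) = 0.328125 / 5 = 0.066.

0.066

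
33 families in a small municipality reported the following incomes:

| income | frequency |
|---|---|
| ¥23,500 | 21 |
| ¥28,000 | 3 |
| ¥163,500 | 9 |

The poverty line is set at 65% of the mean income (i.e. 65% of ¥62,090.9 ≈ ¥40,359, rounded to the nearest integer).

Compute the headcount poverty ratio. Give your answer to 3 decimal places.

24 of the 33 families have income below ¥40,359.
H = 24/33 = 0.727.

0.727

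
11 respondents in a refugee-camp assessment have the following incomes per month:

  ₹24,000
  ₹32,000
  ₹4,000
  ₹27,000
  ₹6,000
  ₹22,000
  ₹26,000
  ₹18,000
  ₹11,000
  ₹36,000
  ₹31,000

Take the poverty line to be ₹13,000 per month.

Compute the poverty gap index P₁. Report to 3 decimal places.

0.126

Below the line: ₹4,000, ₹6,000, ₹11,000 (q = 3 of N = 11).
Gap ratios (z−y)/z: (13000−4000)/13000 = 0.6923; (13000−6000)/13000 = 0.5385; (13000−11000)/13000 = 0.1538.
Σ = 1.384615. Dividing by the full population N = 11 gives P₁ = 0.126.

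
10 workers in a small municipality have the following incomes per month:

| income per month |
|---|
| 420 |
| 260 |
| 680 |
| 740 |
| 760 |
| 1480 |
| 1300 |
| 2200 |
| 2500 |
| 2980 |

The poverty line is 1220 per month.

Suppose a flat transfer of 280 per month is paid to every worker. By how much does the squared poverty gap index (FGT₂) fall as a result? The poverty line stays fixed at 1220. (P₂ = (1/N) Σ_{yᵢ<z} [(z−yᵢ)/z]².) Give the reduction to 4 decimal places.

0.0956

Before: below the line — 260, 420, 680, 740, 760; squared poverty gap index (FGT₂) = 0.154206.
After the 280 transfer: below the line — 540, 700, 960, 1020, 1040; squared poverty gap index (FGT₂) = 0.058640.
Reduction = 0.154206 − 0.058640 = 0.0956.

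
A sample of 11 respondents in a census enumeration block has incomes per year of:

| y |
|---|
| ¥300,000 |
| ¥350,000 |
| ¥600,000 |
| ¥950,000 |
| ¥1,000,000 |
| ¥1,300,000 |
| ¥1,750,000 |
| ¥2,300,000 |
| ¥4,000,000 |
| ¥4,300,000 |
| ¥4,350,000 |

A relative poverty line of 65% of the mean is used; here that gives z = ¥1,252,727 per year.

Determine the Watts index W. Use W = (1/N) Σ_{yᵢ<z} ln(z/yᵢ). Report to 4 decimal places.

Poor units: ¥300,000, ¥350,000, ¥600,000, ¥950,000, ¥1,000,000 (q = 5 of N = 11).
Log shortfalls: ln(1252727/300000) = 1.4293; ln(1252727/350000) = 1.2751; ln(1252727/600000) = 0.7361; ln(1252727/950000) = 0.2766; ln(1252727/1000000) = 0.2253.
W = 3.942528 / 11 = 0.3584.

0.3584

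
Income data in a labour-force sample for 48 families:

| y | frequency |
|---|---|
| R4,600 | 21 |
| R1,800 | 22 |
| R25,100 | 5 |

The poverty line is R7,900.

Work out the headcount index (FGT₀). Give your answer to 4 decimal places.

43 of the 48 families have income below R7,900.
H = 43/48 = 0.8958.

0.8958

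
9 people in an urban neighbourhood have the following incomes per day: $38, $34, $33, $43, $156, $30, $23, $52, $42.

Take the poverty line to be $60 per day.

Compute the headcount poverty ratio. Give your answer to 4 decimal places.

0.8889

8 of the 9 people have income below $60.
H = 8/9 = 0.8889.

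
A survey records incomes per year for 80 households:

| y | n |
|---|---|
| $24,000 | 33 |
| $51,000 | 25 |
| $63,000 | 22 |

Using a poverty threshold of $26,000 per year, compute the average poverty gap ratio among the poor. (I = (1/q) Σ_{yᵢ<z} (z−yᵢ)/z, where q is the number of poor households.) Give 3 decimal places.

Incomes under z: 33×$24,000 (q = 33 of N = 80).
Shortfall ratios (z−y)/z: 0.0769 (×33); sum = 2.538462.
The income-gap ratio divides by q (the poor only): 2.538462 / 33 = 0.077.

0.077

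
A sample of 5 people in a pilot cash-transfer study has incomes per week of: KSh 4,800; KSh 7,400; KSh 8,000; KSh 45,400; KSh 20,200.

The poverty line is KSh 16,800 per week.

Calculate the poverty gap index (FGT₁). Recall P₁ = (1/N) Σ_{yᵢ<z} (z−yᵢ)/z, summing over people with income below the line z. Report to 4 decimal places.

Incomes under z: KSh 4,800, KSh 7,400, KSh 8,000 (q = 3 of N = 5).
Shortfall ratios: (16800−4800)/16800 = 0.7143; (16800−7400)/16800 = 0.5595; (16800−8000)/16800 = 0.5238.
Sum of shortfalls = 1.797619; P₁ averages over all N: 1.797619 / 5 = 0.3595.

0.3595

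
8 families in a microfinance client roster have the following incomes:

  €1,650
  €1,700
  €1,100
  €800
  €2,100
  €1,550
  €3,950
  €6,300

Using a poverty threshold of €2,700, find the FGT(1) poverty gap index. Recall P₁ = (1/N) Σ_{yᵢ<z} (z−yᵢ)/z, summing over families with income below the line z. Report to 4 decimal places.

Below z: €800, €1,100, €1,550, €1,650, €1,700, €2,100 (q = 6 of N = 8).
Shortfall ratios: (2700−800)/2700 = 0.7037; (2700−1100)/2700 = 0.5926; (2700−1550)/2700 = 0.4259; (2700−1650)/2700 = 0.3889; (2700−1700)/2700 = 0.3704; (2700−2100)/2700 = 0.2222.
Σ = 2.703704. Dividing by the full population N = 8 gives P₁ = 0.3380.

0.3380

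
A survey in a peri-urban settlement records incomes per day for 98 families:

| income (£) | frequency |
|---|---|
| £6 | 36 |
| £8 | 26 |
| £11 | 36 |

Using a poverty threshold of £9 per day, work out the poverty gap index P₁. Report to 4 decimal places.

Poor units: 36×£6, 26×£8 (q = 62 of N = 98).
Relative gaps: (9−6)/9 = 0.3333 (×36); (9−8)/9 = 0.1111 (×26).
Sum of shortfalls = 14.888889; P₁ averages over all N: 14.888889 / 98 = 0.1519.

0.1519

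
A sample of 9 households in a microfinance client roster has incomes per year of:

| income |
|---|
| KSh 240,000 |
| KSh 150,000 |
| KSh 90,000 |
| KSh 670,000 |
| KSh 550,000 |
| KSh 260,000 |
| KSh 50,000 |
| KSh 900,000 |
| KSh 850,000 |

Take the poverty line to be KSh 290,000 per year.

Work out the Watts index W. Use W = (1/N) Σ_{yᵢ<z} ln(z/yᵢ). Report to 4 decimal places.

0.4317

Below z: KSh 50,000, KSh 90,000, KSh 150,000, KSh 240,000, KSh 260,000 (q = 5 of N = 9).
Log gaps: ln(290000/50000) = 1.7579; ln(290000/90000) = 1.1701; ln(290000/150000) = 0.6592; ln(290000/240000) = 0.1892; ln(290000/260000) = 0.1092.
W = 3.885616 / 9 = 0.4317.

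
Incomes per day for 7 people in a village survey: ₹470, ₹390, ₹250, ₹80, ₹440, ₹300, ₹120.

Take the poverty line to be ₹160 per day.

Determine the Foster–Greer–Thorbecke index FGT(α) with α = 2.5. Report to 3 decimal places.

0.030

Poor units: ₹80, ₹120 (q = 2 of N = 7).
Shortfall ratios: (160−80)/160 = 0.5000; (160−120)/160 = 0.2500.
Raised to α = 2.5: 0.17678; 0.03125.
Sum = 0.208027; FGT(2.5) = 0.208027 / 7 = 0.030.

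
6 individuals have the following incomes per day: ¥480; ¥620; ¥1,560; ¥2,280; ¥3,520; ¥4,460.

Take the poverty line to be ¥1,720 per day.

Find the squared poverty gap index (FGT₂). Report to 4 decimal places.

Poor units: ¥480, ¥620, ¥1,560 (q = 3 of N = 6).
Normalized shortfalls: (1720−480)/1720 = 0.7209; (1720−620)/1720 = 0.6395; (1720−1560)/1720 = 0.0930.
Squared: 0.5197; 0.4090; 0.0087.
Sum = 0.937399; P₂ = 0.937399 / 6 = 0.1562.

0.1562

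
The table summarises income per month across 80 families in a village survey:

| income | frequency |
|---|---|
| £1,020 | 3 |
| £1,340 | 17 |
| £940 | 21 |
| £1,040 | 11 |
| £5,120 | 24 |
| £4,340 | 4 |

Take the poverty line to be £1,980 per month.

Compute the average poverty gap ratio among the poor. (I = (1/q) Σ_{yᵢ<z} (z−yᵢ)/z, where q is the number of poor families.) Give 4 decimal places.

Below the line: 21×£940, 3×£1,020, 11×£1,040, 17×£1,340 (q = 52 of N = 80).
Shortfall ratios (z−y)/z: 0.5253 (×21), 0.4848 (×3), 0.4747 (×11), 0.3232 (×17); sum = 23.202020.
I averages over the q = 52 poor units only: 23.202020 / 52 = 0.4462.

0.4462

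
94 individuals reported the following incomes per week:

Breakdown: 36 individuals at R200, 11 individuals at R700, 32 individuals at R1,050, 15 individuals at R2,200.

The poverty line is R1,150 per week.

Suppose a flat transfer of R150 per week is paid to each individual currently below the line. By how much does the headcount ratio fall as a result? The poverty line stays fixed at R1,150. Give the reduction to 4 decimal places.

0.3404

Before: below the line — 36×R200, 11×R700, 32×R1,050; headcount ratio = 0.840426.
After the R150 transfer: below the line — 36×R350, 11×R850; headcount ratio = 0.500000.
Reduction = 0.840426 − 0.500000 = 0.3404.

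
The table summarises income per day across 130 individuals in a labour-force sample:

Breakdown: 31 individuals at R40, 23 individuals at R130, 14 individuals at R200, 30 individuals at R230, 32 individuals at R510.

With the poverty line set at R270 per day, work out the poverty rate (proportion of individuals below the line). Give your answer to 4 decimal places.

98 of the 130 individuals have income below R270.
H = 98/130 = 0.7538.

0.7538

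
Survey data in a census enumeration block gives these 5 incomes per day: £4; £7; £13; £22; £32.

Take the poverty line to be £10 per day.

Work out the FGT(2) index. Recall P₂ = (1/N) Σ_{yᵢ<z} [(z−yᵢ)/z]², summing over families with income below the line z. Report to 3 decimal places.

Poor units: £4, £7 (q = 2 of N = 5).
Relative gaps: (10−4)/10 = 0.6000; (10−7)/10 = 0.3000.
Squared: 0.3600; 0.0900.
Sum = 0.450000; P₂ = 0.450000 / 5 = 0.090.

0.090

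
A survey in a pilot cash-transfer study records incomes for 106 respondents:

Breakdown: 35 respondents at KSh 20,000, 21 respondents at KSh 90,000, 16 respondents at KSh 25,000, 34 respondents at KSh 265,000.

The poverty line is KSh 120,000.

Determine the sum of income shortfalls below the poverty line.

KSh 5,650,000

Below z: 35×KSh 20,000, 16×KSh 25,000, 21×KSh 90,000 (q = 72 of N = 106).
Individual gaps: 35×(120000−20000) = 3500000; 16×(120000−25000) = 1520000; 21×(120000−90000) = 630000.
Aggregate gap = KSh 5,650,000.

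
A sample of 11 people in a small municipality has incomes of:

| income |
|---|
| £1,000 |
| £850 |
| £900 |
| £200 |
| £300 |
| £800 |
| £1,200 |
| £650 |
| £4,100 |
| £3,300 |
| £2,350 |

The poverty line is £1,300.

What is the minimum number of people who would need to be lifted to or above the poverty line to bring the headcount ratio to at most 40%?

4

Currently q = 8 of N = 11 are below the line (H = 0.727).
A headcount ratio of at most 40% allows at most ⌊0.40 × 11⌋ = 4 poor people.
So at least 8 − 4 = 4 must be lifted.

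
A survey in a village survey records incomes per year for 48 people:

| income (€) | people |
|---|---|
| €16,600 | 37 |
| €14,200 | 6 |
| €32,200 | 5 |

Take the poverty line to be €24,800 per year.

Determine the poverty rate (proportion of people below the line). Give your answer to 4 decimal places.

43 of the 48 people have income below €24,800.
H = 43/48 = 0.8958.

0.8958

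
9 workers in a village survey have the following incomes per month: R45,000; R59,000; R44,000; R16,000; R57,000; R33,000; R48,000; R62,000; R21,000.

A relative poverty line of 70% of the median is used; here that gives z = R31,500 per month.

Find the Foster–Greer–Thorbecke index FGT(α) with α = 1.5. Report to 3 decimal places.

Poor units: R16,000, R21,000 (q = 2 of N = 9).
Normalized shortfalls: (31500−16000)/31500 = 0.4921; (31500−21000)/31500 = 0.3333.
Raised to α = 1.5: 0.34517; 0.19245.
Sum = 0.537619; FGT(1.5) = 0.537619 / 9 = 0.060.

0.060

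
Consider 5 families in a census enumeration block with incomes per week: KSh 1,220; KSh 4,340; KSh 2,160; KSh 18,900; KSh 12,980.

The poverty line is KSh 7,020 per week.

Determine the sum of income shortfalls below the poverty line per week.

KSh 13,340

Below z: KSh 1,220, KSh 2,160, KSh 4,340 (q = 3 of N = 5).
Individual gaps: 7020−1220 = 5800; 7020−2160 = 4860; 7020−4340 = 2680.
Aggregate gap = KSh 13,340.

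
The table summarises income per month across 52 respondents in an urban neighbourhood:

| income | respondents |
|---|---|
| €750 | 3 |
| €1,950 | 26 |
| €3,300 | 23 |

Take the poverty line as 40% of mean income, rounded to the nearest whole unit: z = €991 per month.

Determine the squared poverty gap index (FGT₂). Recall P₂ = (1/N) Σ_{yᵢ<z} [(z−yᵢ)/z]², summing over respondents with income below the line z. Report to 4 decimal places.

0.0034

Below z: 3×€750 (q = 3 of N = 52).
Normalized shortfalls: (991−750)/991 = 0.2432 (×3).
Squared: 0.0591 (×3).
Sum = 0.177422; P₂ = 0.177422 / 52 = 0.0034.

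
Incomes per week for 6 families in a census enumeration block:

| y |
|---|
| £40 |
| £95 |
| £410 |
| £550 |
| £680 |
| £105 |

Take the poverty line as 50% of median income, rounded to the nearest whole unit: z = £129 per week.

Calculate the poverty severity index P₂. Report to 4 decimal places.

Below z: £40, £95, £105 (q = 3 of N = 6).
Normalized shortfalls: (129−40)/129 = 0.6899; (129−95)/129 = 0.2636; (129−105)/129 = 0.1860.
Squared: 0.4760; 0.0695; 0.0346.
Sum = 0.580073; P₂ = 0.580073 / 6 = 0.0967.

0.0967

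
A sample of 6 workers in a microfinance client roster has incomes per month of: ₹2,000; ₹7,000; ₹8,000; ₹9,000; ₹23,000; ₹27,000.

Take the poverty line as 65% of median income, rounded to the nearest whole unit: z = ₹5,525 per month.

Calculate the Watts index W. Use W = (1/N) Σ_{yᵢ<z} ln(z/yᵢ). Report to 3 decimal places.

0.169

Incomes under z: ₹2,000 (q = 1 of N = 6).
Log shortfalls: ln(5525/2000) = 1.0161.
W = 1.016136 / 6 = 0.169.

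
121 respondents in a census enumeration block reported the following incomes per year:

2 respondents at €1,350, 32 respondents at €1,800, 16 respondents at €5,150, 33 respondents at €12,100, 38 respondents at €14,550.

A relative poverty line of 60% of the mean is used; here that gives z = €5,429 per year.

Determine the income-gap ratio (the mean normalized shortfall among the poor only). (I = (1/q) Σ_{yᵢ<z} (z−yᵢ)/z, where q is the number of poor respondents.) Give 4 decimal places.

Poor units: 2×€1,350, 32×€1,800, 16×€5,150 (q = 50 of N = 121).
Relative gaps: 0.7513 (×2), 0.6684 (×32), 0.0514 (×16); sum = 23.715233.
I averages over the q = 50 poor units only: 23.715233 / 50 = 0.4743.

0.4743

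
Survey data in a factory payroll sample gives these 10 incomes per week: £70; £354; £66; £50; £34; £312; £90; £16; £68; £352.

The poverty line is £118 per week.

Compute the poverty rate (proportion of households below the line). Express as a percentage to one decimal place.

7 of the 10 households have income below £118.
H = 7/10 = 70.0%.

70.0%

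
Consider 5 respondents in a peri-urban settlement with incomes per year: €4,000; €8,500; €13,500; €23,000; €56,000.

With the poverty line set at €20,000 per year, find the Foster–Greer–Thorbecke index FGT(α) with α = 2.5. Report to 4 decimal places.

Below the line: €4,000, €8,500, €13,500 (q = 3 of N = 5).
Relative gaps: (20000−4000)/20000 = 0.8000; (20000−8500)/20000 = 0.5750; (20000−13500)/20000 = 0.3250.
Raised to α = 2.5: 0.57243; 0.25071; 0.06022.
Sum = 0.883358; FGT(2.5) = 0.883358 / 5 = 0.1767.

0.1767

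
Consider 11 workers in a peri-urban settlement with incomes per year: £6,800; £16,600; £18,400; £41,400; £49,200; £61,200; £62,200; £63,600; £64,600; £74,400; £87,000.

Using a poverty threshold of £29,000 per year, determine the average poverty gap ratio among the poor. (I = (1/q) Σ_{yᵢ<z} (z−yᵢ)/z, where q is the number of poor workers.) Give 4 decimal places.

Below z: £6,800, £16,600, £18,400 (q = 3 of N = 11).
Shortfall ratios (z−y)/z: 0.7655, 0.4276, 0.3655; sum = 1.558621.
I averages over the q = 3 poor units only: 1.558621 / 3 = 0.5195.

0.5195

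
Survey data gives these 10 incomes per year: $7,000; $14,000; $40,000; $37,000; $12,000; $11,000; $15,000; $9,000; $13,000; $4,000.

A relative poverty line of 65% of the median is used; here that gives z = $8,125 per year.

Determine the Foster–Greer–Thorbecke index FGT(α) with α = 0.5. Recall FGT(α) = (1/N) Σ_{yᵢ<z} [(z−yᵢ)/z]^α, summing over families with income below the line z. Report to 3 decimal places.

Below z: $4,000, $7,000 (q = 2 of N = 10).
Relative gaps: (8125−4000)/8125 = 0.5077; (8125−7000)/8125 = 0.1385.
Raised to α = 0.5: 0.71253; 0.37210.
Sum = 1.084630; FGT(0.5) = 1.084630 / 10 = 0.108.

0.108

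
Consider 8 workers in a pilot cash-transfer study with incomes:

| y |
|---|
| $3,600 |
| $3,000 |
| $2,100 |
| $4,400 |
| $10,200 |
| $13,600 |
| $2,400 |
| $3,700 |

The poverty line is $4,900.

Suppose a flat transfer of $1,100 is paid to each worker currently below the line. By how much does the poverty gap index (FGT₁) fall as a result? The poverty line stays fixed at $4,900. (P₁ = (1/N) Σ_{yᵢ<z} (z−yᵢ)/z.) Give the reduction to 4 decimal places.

Before: below the line — $2,100, $2,400, $3,000, $3,600, $3,700, $4,400; poverty gap index (FGT₁) = 0.260204.
After the $1,100 transfer: below the line — $3,200, $3,500, $4,100, $4,700, $4,800; poverty gap index (FGT₁) = 0.107143.
Reduction = 0.260204 − 0.107143 = 0.1531.

0.1531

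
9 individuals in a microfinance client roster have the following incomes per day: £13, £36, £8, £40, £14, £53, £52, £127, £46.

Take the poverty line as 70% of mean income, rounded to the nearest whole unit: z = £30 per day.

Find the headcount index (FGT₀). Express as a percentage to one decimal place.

3 of the 9 individuals have income below £30.
H = 3/9 = 33.3%.

33.3%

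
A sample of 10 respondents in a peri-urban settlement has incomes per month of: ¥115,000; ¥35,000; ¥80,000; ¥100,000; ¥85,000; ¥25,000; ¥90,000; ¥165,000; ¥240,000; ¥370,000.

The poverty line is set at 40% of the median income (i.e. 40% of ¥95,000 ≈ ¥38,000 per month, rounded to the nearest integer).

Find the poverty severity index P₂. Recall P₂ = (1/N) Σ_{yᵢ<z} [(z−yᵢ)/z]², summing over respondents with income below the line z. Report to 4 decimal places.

0.0123

Incomes under z: ¥25,000, ¥35,000 (q = 2 of N = 10).
Gap ratios (z−y)/z: (38000−25000)/38000 = 0.3421; (38000−35000)/38000 = 0.0789.
Squared: 0.1170; 0.0062.
Sum = 0.123269; P₂ = 0.123269 / 10 = 0.0123.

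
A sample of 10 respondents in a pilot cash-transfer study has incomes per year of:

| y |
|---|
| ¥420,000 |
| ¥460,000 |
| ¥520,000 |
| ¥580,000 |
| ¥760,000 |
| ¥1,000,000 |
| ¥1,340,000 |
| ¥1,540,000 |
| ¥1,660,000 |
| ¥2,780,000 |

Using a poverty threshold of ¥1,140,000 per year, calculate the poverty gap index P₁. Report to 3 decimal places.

0.272

Below the line: ¥420,000, ¥460,000, ¥520,000, ¥580,000, ¥760,000, ¥1,000,000 (q = 6 of N = 10).
Relative gaps: (1140000−420000)/1140000 = 0.6316; (1140000−460000)/1140000 = 0.5965; (1140000−520000)/1140000 = 0.5439; (1140000−580000)/1140000 = 0.4912; (1140000−760000)/1140000 = 0.3333; (1140000−1000000)/1140000 = 0.1228.
Sum of shortfalls = 2.719298; P₁ averages over all N: 2.719298 / 10 = 0.272.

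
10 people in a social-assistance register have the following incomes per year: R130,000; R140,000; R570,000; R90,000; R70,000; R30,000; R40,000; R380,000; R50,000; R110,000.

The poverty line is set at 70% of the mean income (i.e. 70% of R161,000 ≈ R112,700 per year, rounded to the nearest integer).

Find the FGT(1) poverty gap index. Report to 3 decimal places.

Poor units: R30,000, R40,000, R50,000, R70,000, R90,000, R110,000 (q = 6 of N = 10).
Gap ratios (z−y)/z: (112700−30000)/112700 = 0.7338; (112700−40000)/112700 = 0.6451; (112700−50000)/112700 = 0.5563; (112700−70000)/112700 = 0.3789; (112700−90000)/112700 = 0.2014; (112700−110000)/112700 = 0.0240.
Sum of shortfalls = 2.539485; P₁ averages over all N: 2.539485 / 10 = 0.254.

0.254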